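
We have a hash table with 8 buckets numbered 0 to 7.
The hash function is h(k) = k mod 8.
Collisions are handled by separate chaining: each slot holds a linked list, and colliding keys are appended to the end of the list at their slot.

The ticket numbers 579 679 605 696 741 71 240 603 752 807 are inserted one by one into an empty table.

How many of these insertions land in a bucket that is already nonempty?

Insert 579: h=3, bucket 3 empty -> new chain.
Insert 679: h=7, bucket 7 empty -> new chain.
Insert 605: h=5, bucket 5 empty -> new chain.
Insert 696: h=0, bucket 0 empty -> new chain.
Insert 741: h=5, bucket 5 nonempty -> append to chain.
Insert 71: h=7, bucket 7 nonempty -> append to chain.
Insert 240: h=0, bucket 0 nonempty -> append to chain.
Insert 603: h=3, bucket 3 nonempty -> append to chain.
Insert 752: h=0, bucket 0 nonempty -> append to chain.
Insert 807: h=7, bucket 7 nonempty -> append to chain.
Final buckets:
0: 696 -> 240 -> 752
1: -
2: -
3: 579 -> 603
4: -
5: 605 -> 741
6: -
7: 679 -> 71 -> 807

6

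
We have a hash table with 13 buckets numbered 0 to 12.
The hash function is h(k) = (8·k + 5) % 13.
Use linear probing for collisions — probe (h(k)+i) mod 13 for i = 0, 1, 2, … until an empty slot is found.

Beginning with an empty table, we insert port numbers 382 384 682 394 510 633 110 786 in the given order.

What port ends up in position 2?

Insert 382: h=6, slot 6 empty -> index 6.
Insert 384: h=9, slot 9 empty -> index 9.
Insert 682: h=1, slot 1 empty -> index 1.
Insert 394: h=11, slot 11 empty -> index 11.
Insert 510: h=3, slot 3 empty -> index 3.
Insert 633: h=12, slot 12 empty -> index 12.
Insert 110: h=1, slot 1 occupied -> index 2.
Insert 786: h=1, slots 1,2,3 occupied -> index 4.
Table: [∅, 682, 110, 510, 786, ∅, 382, ∅, ∅, 384, ∅, 394, 633]

110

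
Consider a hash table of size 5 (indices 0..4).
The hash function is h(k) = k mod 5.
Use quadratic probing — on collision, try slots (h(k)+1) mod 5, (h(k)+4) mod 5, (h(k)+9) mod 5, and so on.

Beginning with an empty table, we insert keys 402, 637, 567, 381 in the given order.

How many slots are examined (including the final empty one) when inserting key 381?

Insert 402: h=2, slot 2 empty => index 2.
Insert 637: h=2, slot 2 occupied => index 3.
Insert 567: h=2, slots 2,3 occupied => index 1.
Insert 381: h=1, slots 1,2 occupied => index 0.
Table: [381, 567, 402, 637, -]

3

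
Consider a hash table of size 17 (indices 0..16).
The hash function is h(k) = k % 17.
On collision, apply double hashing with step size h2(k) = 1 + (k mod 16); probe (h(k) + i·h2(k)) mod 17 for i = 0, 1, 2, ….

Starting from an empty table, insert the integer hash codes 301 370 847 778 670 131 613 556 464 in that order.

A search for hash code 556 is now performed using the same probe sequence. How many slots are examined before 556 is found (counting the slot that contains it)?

301: h=12 => slot 12
370: h=13 => slot 13
847: h=14 => slot 14
778: h=13, h2=11, probe 13,7 => slot 7
670: h=7, h2=15, probe 7,5 => slot 5
131: h=12, h2=4, probe 12,16 => slot 16
613: h=1 => slot 1
556: h=12, h2=13, probe 12,8 => slot 8
464: h=5, h2=1, probe 5,6 => slot 6
Table: [—, 613, —, —, —, 670, 464, 778, 556, —, —, —, 301, 370, 847, —, 131]
Lookup 556: h=12, h2=13, probe 12,8 → found at 8.

2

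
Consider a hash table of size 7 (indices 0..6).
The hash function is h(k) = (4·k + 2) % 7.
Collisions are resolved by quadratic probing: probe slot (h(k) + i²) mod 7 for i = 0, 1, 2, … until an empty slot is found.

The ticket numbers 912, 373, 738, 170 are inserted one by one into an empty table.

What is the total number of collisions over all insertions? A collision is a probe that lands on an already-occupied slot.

Insert 912: h=3, slot 3 empty => index 3.
Insert 373: h=3, slot 3 occupied => index 4.
Insert 738: h=0, slot 0 empty => index 0.
Insert 170: h=3, slots 3,4,0 occupied => index 5.
Table: [738, ., ., 912, 373, 170, .]

4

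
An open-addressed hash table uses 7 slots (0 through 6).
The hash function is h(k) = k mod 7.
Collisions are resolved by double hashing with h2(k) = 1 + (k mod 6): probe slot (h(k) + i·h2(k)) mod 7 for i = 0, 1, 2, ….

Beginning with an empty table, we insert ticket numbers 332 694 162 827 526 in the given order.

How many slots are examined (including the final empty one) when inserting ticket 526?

332 hashes to 3; slot 3 is free -> place at 3.
694 hashes to 1; slot 1 is free -> place at 1.
162 hashes to 1, h2=1; 1 taken -> place at 2.
827 hashes to 1, h2=6; 1 taken -> place at 0.
526 hashes to 1, h2=5; 1 taken -> place at 6.
Table: [827, 694, 162, 332, —, —, 526]

2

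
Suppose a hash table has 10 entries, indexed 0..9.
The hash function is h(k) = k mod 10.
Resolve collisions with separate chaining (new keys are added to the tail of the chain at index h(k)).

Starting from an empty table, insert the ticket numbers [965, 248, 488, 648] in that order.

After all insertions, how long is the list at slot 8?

965 → bucket 5
248 → bucket 8
488 → bucket 8 (collision)
648 → bucket 8 (collision)
Final buckets:
0: —
1: —
2: —
3: —
4: —
5: 965
6: —
7: —
8: 248 -> 488 -> 648
9: —

3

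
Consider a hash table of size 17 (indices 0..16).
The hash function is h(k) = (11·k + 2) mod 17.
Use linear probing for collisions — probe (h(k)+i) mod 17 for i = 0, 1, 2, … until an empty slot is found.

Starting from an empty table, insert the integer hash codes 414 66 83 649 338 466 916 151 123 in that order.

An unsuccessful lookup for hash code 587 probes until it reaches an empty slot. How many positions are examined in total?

414: h=0 -> slot 0
66: h=14 -> slot 14
83: h=14, probe 14,15 -> slot 15
649: h=1 -> slot 1
338: h=14, probe 14,15,16 -> slot 16
466: h=11 -> slot 11
916: h=14, probe 14,15,16,0,1,2 -> slot 2
151: h=14, probe 14,15,16,0,1,2,3 -> slot 3
123: h=12 -> slot 12
Table: [414, 649, 916, 151, -, -, -, -, -, -, -, 466, 123, -, 66, 83, 338]
Lookup 587: h=16, probe 16,0,1,2,3,4 → slot 4 empty, not found.

6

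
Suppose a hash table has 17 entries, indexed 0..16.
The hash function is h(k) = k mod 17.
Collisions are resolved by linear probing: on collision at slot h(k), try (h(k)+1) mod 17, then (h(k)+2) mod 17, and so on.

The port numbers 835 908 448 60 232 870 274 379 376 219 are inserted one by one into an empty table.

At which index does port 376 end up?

Insert 835: h=2, slot 2 empty -> index 2.
Insert 908: h=7, slot 7 empty -> index 7.
Insert 448: h=6, slot 6 empty -> index 6.
Insert 60: h=9, slot 9 empty -> index 9.
Insert 232: h=11, slot 11 empty -> index 11.
Insert 870: h=3, slot 3 empty -> index 3.
Insert 274: h=2, slots 2,3 occupied -> index 4.
Insert 379: h=5, slot 5 empty -> index 5.
Insert 376: h=2, slots 2,3,4,5,6,7 occupied -> index 8.
Insert 219: h=15, slot 15 empty -> index 15.
Table: [∅, ∅, 835, 870, 274, 379, 448, 908, 376, 60, ∅, 232, ∅, ∅, ∅, 219, ∅]

8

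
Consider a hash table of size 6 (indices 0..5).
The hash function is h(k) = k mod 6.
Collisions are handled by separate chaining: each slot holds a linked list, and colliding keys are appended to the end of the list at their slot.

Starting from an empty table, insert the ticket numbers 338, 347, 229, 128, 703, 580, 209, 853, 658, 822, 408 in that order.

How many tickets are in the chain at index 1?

3

Insert 338: h=2, bucket 2 empty → new chain.
Insert 347: h=5, bucket 5 empty → new chain.
Insert 229: h=1, bucket 1 empty → new chain.
Insert 128: h=2, bucket 2 nonempty → append to chain.
Insert 703: h=1, bucket 1 nonempty → append to chain.
Insert 580: h=4, bucket 4 empty → new chain.
Insert 209: h=5, bucket 5 nonempty → append to chain.
Insert 853: h=1, bucket 1 nonempty → append to chain.
Insert 658: h=4, bucket 4 nonempty → append to chain.
Insert 822: h=0, bucket 0 empty → new chain.
Insert 408: h=0, bucket 0 nonempty → append to chain.
Final buckets:
0: 822 -> 408
1: 229 -> 703 -> 853
2: 338 -> 128
3: .
4: 580 -> 658
5: 347 -> 209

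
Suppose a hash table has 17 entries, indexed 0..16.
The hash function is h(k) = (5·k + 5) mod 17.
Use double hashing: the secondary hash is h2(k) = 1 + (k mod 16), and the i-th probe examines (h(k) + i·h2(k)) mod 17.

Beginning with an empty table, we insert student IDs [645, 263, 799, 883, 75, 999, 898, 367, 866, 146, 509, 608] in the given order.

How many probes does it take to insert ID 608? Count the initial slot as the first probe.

645 hashes to 0; slot 0 is free -> place at 0.
263 hashes to 11; slot 11 is free -> place at 11.
799 hashes to 5; slot 5 is free -> place at 5.
883 hashes to 0, h2=4; 0 taken -> place at 4.
75 hashes to 6; slot 6 is free -> place at 6.
999 hashes to 2; slot 2 is free -> place at 2.
898 hashes to 7; slot 7 is free -> place at 7.
367 hashes to 4, h2=16; 4 taken -> place at 3.
866 hashes to 0, h2=3; 0,3,6 taken -> place at 9.
146 hashes to 4, h2=3; 4,7 taken -> place at 10.
509 hashes to 0, h2=14; 0 taken -> place at 14.
608 hashes to 2, h2=1; 2,3,4,5,6,7 taken -> place at 8.
Table: [645, _, 999, 367, 883, 799, 75, 898, 608, 866, 146, 263, _, _, 509, _, _]

7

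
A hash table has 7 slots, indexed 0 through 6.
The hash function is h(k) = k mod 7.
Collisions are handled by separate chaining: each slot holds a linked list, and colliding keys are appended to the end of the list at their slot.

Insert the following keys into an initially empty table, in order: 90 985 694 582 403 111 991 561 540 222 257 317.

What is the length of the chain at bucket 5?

3

Insert 90: h=6, bucket 6 empty -> new chain.
Insert 985: h=5, bucket 5 empty -> new chain.
Insert 694: h=1, bucket 1 empty -> new chain.
Insert 582: h=1, bucket 1 nonempty -> append to chain.
Insert 403: h=4, bucket 4 empty -> new chain.
Insert 111: h=6, bucket 6 nonempty -> append to chain.
Insert 991: h=4, bucket 4 nonempty -> append to chain.
Insert 561: h=1, bucket 1 nonempty -> append to chain.
Insert 540: h=1, bucket 1 nonempty -> append to chain.
Insert 222: h=5, bucket 5 nonempty -> append to chain.
Insert 257: h=5, bucket 5 nonempty -> append to chain.
Insert 317: h=2, bucket 2 empty -> new chain.
Final buckets:
0: .
1: 694 -> 582 -> 561 -> 540
2: 317
3: .
4: 403 -> 991
5: 985 -> 222 -> 257
6: 90 -> 111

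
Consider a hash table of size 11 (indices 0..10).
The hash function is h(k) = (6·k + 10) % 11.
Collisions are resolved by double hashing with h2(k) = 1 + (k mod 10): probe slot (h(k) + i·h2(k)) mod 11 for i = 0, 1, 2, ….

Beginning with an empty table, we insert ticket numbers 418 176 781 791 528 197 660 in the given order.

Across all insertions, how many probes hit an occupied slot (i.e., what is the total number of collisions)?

Insert 418: h=10, slot 10 empty -> index 10.
Insert 176: h=10, h2=7, slot 10 occupied -> index 6.
Insert 781: h=10, h2=2, slot 10 occupied -> index 1.
Insert 791: h=4, slot 4 empty -> index 4.
Insert 528: h=10, h2=9, slot 10 occupied -> index 8.
Insert 197: h=4, h2=8, slots 4,1 occupied -> index 9.
Insert 660: h=10, h2=1, slot 10 occupied -> index 0.
Table: [660, 781, _, _, 791, _, 176, _, 528, 197, 418]

6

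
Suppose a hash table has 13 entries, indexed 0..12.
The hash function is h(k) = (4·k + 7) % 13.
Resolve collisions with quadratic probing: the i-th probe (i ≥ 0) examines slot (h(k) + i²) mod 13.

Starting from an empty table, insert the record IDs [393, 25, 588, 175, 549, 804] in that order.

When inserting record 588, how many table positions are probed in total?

393: h=6 -> slot 6
25: h=3 -> slot 3
588: h=6, probe 6,7 -> slot 7
175: h=5 -> slot 5
549: h=6, probe 6,7,10 -> slot 10
804: h=12 -> slot 12
Table: [∅, ∅, ∅, 25, ∅, 175, 393, 588, ∅, ∅, 549, ∅, 804]

2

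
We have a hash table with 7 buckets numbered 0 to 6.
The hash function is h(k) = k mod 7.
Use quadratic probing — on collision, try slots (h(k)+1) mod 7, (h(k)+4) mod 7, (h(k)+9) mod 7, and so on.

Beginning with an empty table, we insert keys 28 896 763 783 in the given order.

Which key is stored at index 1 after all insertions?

28 hashes to 0; slot 0 is free => place at 0.
896 hashes to 0; 0 taken => place at 1.
763 hashes to 0; 0,1 taken => place at 4.
783 hashes to 6; slot 6 is free => place at 6.
Table: [28, 896, —, —, 763, —, 783]

896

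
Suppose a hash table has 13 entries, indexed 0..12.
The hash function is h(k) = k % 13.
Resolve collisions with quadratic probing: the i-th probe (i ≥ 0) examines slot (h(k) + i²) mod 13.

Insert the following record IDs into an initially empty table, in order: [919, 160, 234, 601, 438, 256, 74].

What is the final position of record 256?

5

919: h=9 => slot 9
160: h=4 => slot 4
234: h=0 => slot 0
601: h=3 => slot 3
438: h=9, probe 9,10 => slot 10
256: h=9, probe 9,10,0,5 => slot 5
74: h=9, probe 9,10,0,5,12 => slot 12
Table: [234, -, -, 601, 160, 256, -, -, -, 919, 438, -, 74]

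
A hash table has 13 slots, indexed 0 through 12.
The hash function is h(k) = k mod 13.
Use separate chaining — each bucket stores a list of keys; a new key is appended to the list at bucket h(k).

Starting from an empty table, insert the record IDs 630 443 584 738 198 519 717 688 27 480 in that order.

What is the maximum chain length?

Insert 630: h=6, bucket 6 empty -> new chain.
Insert 443: h=1, bucket 1 empty -> new chain.
Insert 584: h=12, bucket 12 empty -> new chain.
Insert 738: h=10, bucket 10 empty -> new chain.
Insert 198: h=3, bucket 3 empty -> new chain.
Insert 519: h=12, bucket 12 nonempty -> append to chain.
Insert 717: h=2, bucket 2 empty -> new chain.
Insert 688: h=12, bucket 12 nonempty -> append to chain.
Insert 27: h=1, bucket 1 nonempty -> append to chain.
Insert 480: h=12, bucket 12 nonempty -> append to chain.
Final buckets:
0: ∅
1: 443 -> 27
2: 717
3: 198
4: ∅
5: ∅
6: 630
7: ∅
8: ∅
9: ∅
10: 738
11: ∅
12: 584 -> 519 -> 688 -> 480

4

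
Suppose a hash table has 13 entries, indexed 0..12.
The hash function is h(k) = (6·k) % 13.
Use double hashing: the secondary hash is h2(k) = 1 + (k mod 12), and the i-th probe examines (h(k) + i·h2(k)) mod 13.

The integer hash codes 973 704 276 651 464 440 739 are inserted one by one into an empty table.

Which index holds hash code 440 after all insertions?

10

973 hashes to 1; slot 1 is free -> place at 1.
704 hashes to 12; slot 12 is free -> place at 12.
276 hashes to 5; slot 5 is free -> place at 5.
651 hashes to 6; slot 6 is free -> place at 6.
464 hashes to 2; slot 2 is free -> place at 2.
440 hashes to 1, h2=9; 1 taken -> place at 10.
739 hashes to 1, h2=8; 1 taken -> place at 9.
Table: [-, 973, 464, -, -, 276, 651, -, -, 739, 440, -, 704]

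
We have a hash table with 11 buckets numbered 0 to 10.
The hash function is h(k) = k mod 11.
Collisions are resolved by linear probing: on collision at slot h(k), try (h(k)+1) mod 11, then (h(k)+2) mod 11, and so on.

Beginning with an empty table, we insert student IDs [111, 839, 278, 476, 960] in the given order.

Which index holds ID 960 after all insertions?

6

111: h=1 → slot 1
839: h=3 → slot 3
278: h=3, probe 3,4 → slot 4
476: h=3, probe 3,4,5 → slot 5
960: h=3, probe 3,4,5,6 → slot 6
Table: [., 111, ., 839, 278, 476, 960, ., ., ., .]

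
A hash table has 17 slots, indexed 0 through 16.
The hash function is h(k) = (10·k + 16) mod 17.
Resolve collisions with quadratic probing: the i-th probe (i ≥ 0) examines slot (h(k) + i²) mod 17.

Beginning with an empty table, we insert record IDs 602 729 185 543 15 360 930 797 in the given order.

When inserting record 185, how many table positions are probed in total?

602 hashes to 1; slot 1 is free => place at 1.
729 hashes to 13; slot 13 is free => place at 13.
185 hashes to 13; 13 taken => place at 14.
543 hashes to 6; slot 6 is free => place at 6.
15 hashes to 13; 13,14 taken => place at 0.
360 hashes to 12; slot 12 is free => place at 12.
930 hashes to 0; 0,1 taken => place at 4.
797 hashes to 13; 13,14,0 taken => place at 5.
Table: [15, 602, -, -, 930, 797, 543, -, -, -, -, -, 360, 729, 185, -, -]

2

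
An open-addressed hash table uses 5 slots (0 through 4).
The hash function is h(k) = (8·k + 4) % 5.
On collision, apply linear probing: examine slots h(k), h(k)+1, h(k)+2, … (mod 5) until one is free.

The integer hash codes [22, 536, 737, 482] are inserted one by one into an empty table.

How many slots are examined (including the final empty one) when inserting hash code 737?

22: h=0 => slot 0
536: h=2 => slot 2
737: h=0, probe 0,1 => slot 1
482: h=0, probe 0,1,2,3 => slot 3
Table: [22, 737, 536, 482, -]

2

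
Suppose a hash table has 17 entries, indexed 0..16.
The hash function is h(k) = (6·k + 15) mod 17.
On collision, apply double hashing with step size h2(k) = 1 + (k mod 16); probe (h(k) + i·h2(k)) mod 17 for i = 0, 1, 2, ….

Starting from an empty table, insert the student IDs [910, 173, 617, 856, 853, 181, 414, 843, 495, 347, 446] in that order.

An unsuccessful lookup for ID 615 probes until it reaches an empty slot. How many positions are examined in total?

5

Insert 910: h=1, slot 1 empty -> index 1.
Insert 173: h=16, slot 16 empty -> index 16.
Insert 617: h=11, slot 11 empty -> index 11.
Insert 856: h=0, slot 0 empty -> index 0.
Insert 853: h=16, h2=6, slot 16 occupied -> index 5.
Insert 181: h=13, slot 13 empty -> index 13.
Insert 414: h=0, h2=15, slot 0 occupied -> index 15.
Insert 843: h=7, slot 7 empty -> index 7.
Insert 495: h=10, slot 10 empty -> index 10.
Insert 347: h=6, slot 6 empty -> index 6.
Insert 446: h=5, h2=15, slot 5 occupied -> index 3.
Table: [856, 910, -, 446, -, 853, 347, 843, -, -, 495, 617, -, 181, -, 414, 173]
Lookup 615: h=16, h2=8, probe 16,7,15,6,14 → slot 14 empty, not found.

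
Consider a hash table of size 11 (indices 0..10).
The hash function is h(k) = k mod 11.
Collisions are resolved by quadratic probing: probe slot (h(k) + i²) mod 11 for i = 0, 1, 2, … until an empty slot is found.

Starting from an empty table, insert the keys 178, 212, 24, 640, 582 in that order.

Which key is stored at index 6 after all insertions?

24

178 hashes to 2; slot 2 is free → place at 2.
212 hashes to 3; slot 3 is free → place at 3.
24 hashes to 2; 2,3 taken → place at 6.
640 hashes to 2; 2,3,6 taken → place at 0.
582 hashes to 10; slot 10 is free → place at 10.
Table: [640, —, 178, 212, —, —, 24, —, —, —, 582]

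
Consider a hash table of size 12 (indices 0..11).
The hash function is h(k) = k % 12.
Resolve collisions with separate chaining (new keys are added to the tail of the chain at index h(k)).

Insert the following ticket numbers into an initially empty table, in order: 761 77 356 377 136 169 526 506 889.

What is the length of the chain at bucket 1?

2

Insert 761: h=5, bucket 5 empty -> new chain.
Insert 77: h=5, bucket 5 nonempty -> append to chain.
Insert 356: h=8, bucket 8 empty -> new chain.
Insert 377: h=5, bucket 5 nonempty -> append to chain.
Insert 136: h=4, bucket 4 empty -> new chain.
Insert 169: h=1, bucket 1 empty -> new chain.
Insert 526: h=10, bucket 10 empty -> new chain.
Insert 506: h=2, bucket 2 empty -> new chain.
Insert 889: h=1, bucket 1 nonempty -> append to chain.
Final buckets:
0: _
1: 169 -> 889
2: 506
3: _
4: 136
5: 761 -> 77 -> 377
6: _
7: _
8: 356
9: _
10: 526
11: _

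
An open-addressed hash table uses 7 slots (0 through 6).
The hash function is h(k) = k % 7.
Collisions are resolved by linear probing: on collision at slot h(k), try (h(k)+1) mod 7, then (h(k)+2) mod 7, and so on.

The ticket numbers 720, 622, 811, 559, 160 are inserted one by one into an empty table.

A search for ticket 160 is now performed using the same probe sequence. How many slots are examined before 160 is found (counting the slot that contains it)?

5

720 hashes to 6; slot 6 is free => place at 6.
622 hashes to 6; 6 taken => place at 0.
811 hashes to 6; 6,0 taken => place at 1.
559 hashes to 6; 6,0,1 taken => place at 2.
160 hashes to 6; 6,0,1,2 taken => place at 3.
Table: [622, 811, 559, 160, _, _, 720]
Lookup 160: h=6, probe 6,0,1,2,3 → found at 3.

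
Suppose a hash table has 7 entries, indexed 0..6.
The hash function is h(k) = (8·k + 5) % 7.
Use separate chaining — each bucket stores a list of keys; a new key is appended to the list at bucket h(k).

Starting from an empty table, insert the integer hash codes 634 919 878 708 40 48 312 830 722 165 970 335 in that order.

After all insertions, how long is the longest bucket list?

Insert 634: h=2, bucket 2 empty → new chain.
Insert 919: h=0, bucket 0 empty → new chain.
Insert 878: h=1, bucket 1 empty → new chain.
Insert 708: h=6, bucket 6 empty → new chain.
Insert 40: h=3, bucket 3 empty → new chain.
Insert 48: h=4, bucket 4 empty → new chain.
Insert 312: h=2, bucket 2 nonempty → append to chain.
Insert 830: h=2, bucket 2 nonempty → append to chain.
Insert 722: h=6, bucket 6 nonempty → append to chain.
Insert 165: h=2, bucket 2 nonempty → append to chain.
Insert 970: h=2, bucket 2 nonempty → append to chain.
Insert 335: h=4, bucket 4 nonempty → append to chain.
Final buckets:
0: 919
1: 878
2: 634 -> 312 -> 830 -> 165 -> 970
3: 40
4: 48 -> 335
5: .
6: 708 -> 722

5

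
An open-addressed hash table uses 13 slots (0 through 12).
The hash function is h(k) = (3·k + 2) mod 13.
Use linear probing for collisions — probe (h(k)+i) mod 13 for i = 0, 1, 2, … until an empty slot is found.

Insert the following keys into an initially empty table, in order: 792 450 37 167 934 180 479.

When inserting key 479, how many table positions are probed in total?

Insert 792: h=12, slot 12 empty -> index 12.
Insert 450: h=0, slot 0 empty -> index 0.
Insert 37: h=9, slot 9 empty -> index 9.
Insert 167: h=9, slot 9 occupied -> index 10.
Insert 934: h=9, slots 9,10 occupied -> index 11.
Insert 180: h=9, slots 9,10,11,12,0 occupied -> index 1.
Insert 479: h=9, slots 9,10,11,12,0,1 occupied -> index 2.
Table: [450, 180, 479, _, _, _, _, _, _, 37, 167, 934, 792]

7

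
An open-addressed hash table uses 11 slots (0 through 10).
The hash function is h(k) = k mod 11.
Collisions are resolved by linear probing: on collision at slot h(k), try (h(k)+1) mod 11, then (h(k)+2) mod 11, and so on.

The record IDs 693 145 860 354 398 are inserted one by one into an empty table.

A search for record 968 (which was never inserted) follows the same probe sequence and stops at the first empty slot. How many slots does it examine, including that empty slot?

2

693 hashes to 0; slot 0 is free → place at 0.
145 hashes to 2; slot 2 is free → place at 2.
860 hashes to 2; 2 taken → place at 3.
354 hashes to 2; 2,3 taken → place at 4.
398 hashes to 2; 2,3,4 taken → place at 5.
Table: [693, ., 145, 860, 354, 398, ., ., ., ., .]
Lookup 968: h=0, probe 0,1 → slot 1 empty, not found.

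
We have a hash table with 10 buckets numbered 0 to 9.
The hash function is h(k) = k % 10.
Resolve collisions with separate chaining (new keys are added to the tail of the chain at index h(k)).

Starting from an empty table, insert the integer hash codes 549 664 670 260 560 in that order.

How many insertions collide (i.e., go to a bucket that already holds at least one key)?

Insert 549: h=9, bucket 9 empty -> new chain.
Insert 664: h=4, bucket 4 empty -> new chain.
Insert 670: h=0, bucket 0 empty -> new chain.
Insert 260: h=0, bucket 0 nonempty -> append to chain.
Insert 560: h=0, bucket 0 nonempty -> append to chain.
Final buckets:
0: 670 -> 260 -> 560
1: -
2: -
3: -
4: 664
5: -
6: -
7: -
8: -
9: 549

2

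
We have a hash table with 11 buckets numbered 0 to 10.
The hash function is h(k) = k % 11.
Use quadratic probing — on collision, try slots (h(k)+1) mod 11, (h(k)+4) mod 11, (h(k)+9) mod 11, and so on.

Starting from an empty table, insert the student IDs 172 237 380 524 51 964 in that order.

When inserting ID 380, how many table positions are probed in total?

172: h=7 → slot 7
237: h=6 → slot 6
380: h=6, probe 6,7,10 → slot 10
524: h=7, probe 7,8 → slot 8
51: h=7, probe 7,8,0 → slot 0
964: h=7, probe 7,8,0,5 → slot 5
Table: [51, ., ., ., ., 964, 237, 172, 524, ., 380]

3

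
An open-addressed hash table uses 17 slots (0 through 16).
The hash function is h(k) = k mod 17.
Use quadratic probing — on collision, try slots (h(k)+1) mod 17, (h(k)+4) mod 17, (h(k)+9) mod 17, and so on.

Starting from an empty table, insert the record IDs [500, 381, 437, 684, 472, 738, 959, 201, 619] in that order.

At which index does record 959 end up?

16

Insert 500: h=7, slot 7 empty → index 7.
Insert 381: h=7, slot 7 occupied → index 8.
Insert 437: h=12, slot 12 empty → index 12.
Insert 684: h=4, slot 4 empty → index 4.
Insert 472: h=13, slot 13 empty → index 13.
Insert 738: h=7, slots 7,8 occupied → index 11.
Insert 959: h=7, slots 7,8,11 occupied → index 16.
Insert 201: h=14, slot 14 empty → index 14.
Insert 619: h=7, slots 7,8,11,16 occupied → index 6.
Table: [-, -, -, -, 684, -, 619, 500, 381, -, -, 738, 437, 472, 201, -, 959]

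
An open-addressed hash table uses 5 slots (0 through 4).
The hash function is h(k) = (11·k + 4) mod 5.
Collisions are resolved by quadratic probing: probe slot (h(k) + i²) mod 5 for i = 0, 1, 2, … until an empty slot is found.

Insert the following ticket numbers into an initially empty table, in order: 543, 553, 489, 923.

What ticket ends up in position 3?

543 hashes to 2; slot 2 is free => place at 2.
553 hashes to 2; 2 taken => place at 3.
489 hashes to 3; 3 taken => place at 4.
923 hashes to 2; 2,3 taken => place at 1.
Table: [., 923, 543, 553, 489]

553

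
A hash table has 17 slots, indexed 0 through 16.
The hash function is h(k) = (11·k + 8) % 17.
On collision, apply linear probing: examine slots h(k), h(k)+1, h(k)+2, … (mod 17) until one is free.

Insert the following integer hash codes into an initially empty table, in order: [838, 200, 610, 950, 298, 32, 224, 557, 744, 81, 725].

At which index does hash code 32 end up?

838 hashes to 12; slot 12 is free => place at 12.
200 hashes to 15; slot 15 is free => place at 15.
610 hashes to 3; slot 3 is free => place at 3.
950 hashes to 3; 3 taken => place at 4.
298 hashes to 5; slot 5 is free => place at 5.
32 hashes to 3; 3,4,5 taken => place at 6.
224 hashes to 7; slot 7 is free => place at 7.
557 hashes to 15; 15 taken => place at 16.
744 hashes to 15; 15,16 taken => place at 0.
81 hashes to 15; 15,16,0 taken => place at 1.
725 hashes to 10; slot 10 is free => place at 10.
Table: [744, 81, _, 610, 950, 298, 32, 224, _, _, 725, _, 838, _, _, 200, 557]

6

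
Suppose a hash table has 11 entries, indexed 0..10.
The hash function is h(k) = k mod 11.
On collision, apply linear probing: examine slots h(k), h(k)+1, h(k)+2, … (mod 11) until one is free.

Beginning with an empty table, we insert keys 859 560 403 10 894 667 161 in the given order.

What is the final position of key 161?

9

Insert 859: h=1, slot 1 empty => index 1.
Insert 560: h=10, slot 10 empty => index 10.
Insert 403: h=7, slot 7 empty => index 7.
Insert 10: h=10, slot 10 occupied => index 0.
Insert 894: h=3, slot 3 empty => index 3.
Insert 667: h=7, slot 7 occupied => index 8.
Insert 161: h=7, slots 7,8 occupied => index 9.
Table: [10, 859, _, 894, _, _, _, 403, 667, 161, 560]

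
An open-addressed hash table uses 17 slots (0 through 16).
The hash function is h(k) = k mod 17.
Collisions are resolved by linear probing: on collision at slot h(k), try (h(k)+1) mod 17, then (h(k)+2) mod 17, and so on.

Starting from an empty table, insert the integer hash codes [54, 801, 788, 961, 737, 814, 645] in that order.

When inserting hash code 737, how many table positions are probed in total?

Insert 54: h=3, slot 3 empty => index 3.
Insert 801: h=2, slot 2 empty => index 2.
Insert 788: h=6, slot 6 empty => index 6.
Insert 961: h=9, slot 9 empty => index 9.
Insert 737: h=6, slot 6 occupied => index 7.
Insert 814: h=15, slot 15 empty => index 15.
Insert 645: h=16, slot 16 empty => index 16.
Table: [., ., 801, 54, ., ., 788, 737, ., 961, ., ., ., ., ., 814, 645]

2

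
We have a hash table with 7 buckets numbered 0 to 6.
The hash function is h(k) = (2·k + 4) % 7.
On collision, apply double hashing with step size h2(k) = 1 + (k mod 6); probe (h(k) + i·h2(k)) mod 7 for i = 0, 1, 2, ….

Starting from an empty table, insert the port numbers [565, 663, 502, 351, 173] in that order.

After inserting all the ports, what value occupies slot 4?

663

Insert 565: h=0, slot 0 empty -> index 0.
Insert 663: h=0, h2=4, slot 0 occupied -> index 4.
Insert 502: h=0, h2=5, slot 0 occupied -> index 5.
Insert 351: h=6, slot 6 empty -> index 6.
Insert 173: h=0, h2=6, slots 0,6,5,4 occupied -> index 3.
Table: [565, ., ., 173, 663, 502, 351]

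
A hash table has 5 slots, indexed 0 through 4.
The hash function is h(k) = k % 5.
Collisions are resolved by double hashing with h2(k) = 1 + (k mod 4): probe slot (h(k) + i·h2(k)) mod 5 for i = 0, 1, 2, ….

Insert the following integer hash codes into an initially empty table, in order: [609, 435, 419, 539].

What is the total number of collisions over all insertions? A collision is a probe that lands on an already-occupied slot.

609 hashes to 4; slot 4 is free => place at 4.
435 hashes to 0; slot 0 is free => place at 0.
419 hashes to 4, h2=4; 4 taken => place at 3.
539 hashes to 4, h2=4; 4,3 taken => place at 2.
Table: [435, -, 539, 419, 609]

3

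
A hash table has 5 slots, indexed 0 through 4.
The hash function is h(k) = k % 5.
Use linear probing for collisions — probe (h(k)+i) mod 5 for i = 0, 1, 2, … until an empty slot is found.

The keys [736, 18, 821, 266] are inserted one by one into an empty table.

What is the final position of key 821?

2

736: h=1 -> slot 1
18: h=3 -> slot 3
821: h=1, probe 1,2 -> slot 2
266: h=1, probe 1,2,3,4 -> slot 4
Table: [∅, 736, 821, 18, 266]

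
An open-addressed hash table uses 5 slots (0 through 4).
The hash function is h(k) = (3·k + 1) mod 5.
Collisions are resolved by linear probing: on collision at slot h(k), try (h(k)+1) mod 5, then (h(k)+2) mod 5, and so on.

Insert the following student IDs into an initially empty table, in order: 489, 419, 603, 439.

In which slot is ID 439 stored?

Insert 489: h=3, slot 3 empty → index 3.
Insert 419: h=3, slot 3 occupied → index 4.
Insert 603: h=0, slot 0 empty → index 0.
Insert 439: h=3, slots 3,4,0 occupied → index 1.
Table: [603, 439, -, 489, 419]

1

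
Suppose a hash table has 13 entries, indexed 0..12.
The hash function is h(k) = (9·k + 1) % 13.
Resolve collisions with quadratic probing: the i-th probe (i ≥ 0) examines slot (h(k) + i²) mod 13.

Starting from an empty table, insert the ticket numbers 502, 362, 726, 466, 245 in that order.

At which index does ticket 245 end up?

Insert 502: h=8, slot 8 empty -> index 8.
Insert 362: h=9, slot 9 empty -> index 9.
Insert 726: h=9, slot 9 occupied -> index 10.
Insert 466: h=9, slots 9,10 occupied -> index 0.
Insert 245: h=9, slots 9,10,0 occupied -> index 5.
Table: [466, -, -, -, -, 245, -, -, 502, 362, 726, -, -]

5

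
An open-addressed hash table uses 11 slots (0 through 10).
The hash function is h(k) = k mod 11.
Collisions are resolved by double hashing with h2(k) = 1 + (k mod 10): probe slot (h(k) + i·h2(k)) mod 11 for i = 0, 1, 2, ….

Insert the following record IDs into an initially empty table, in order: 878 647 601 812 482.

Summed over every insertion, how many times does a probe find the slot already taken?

Insert 878: h=9, slot 9 empty => index 9.
Insert 647: h=9, h2=8, slot 9 occupied => index 6.
Insert 601: h=7, slot 7 empty => index 7.
Insert 812: h=9, h2=3, slot 9 occupied => index 1.
Insert 482: h=9, h2=3, slots 9,1 occupied => index 4.
Table: [., 812, ., ., 482, ., 647, 601, ., 878, .]

4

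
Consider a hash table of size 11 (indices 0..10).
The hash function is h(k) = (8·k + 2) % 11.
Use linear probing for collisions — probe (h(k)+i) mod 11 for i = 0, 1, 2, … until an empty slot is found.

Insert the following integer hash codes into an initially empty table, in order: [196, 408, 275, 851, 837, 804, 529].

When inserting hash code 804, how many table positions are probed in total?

5

196 hashes to 8; slot 8 is free => place at 8.
408 hashes to 10; slot 10 is free => place at 10.
275 hashes to 2; slot 2 is free => place at 2.
851 hashes to 1; slot 1 is free => place at 1.
837 hashes to 10; 10 taken => place at 0.
804 hashes to 10; 10,0,1,2 taken => place at 3.
529 hashes to 10; 10,0,1,2,3 taken => place at 4.
Table: [837, 851, 275, 804, 529, -, -, -, 196, -, 408]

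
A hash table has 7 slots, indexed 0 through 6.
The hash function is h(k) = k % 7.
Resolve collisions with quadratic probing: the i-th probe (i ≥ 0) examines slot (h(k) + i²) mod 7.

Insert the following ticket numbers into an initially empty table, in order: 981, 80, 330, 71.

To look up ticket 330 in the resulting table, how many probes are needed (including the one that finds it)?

2

Insert 981: h=1, slot 1 empty -> index 1.
Insert 80: h=3, slot 3 empty -> index 3.
Insert 330: h=1, slot 1 occupied -> index 2.
Insert 71: h=1, slots 1,2 occupied -> index 5.
Table: [-, 981, 330, 80, -, 71, -]
Lookup 330: h=1, probe 1,2 → found at 2.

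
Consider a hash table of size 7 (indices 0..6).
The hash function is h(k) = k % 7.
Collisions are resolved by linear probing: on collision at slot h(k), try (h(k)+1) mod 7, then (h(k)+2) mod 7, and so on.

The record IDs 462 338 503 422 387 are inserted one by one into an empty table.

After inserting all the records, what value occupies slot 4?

387

Insert 462: h=0, slot 0 empty => index 0.
Insert 338: h=2, slot 2 empty => index 2.
Insert 503: h=6, slot 6 empty => index 6.
Insert 422: h=2, slot 2 occupied => index 3.
Insert 387: h=2, slots 2,3 occupied => index 4.
Table: [462, -, 338, 422, 387, -, 503]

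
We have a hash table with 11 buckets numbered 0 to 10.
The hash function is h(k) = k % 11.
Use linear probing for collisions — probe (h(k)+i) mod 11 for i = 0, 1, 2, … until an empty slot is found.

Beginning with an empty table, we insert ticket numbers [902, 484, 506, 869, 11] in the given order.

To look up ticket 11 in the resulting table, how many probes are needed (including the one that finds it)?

902: h=0 → slot 0
484: h=0, probe 0,1 → slot 1
506: h=0, probe 0,1,2 → slot 2
869: h=0, probe 0,1,2,3 → slot 3
11: h=0, probe 0,1,2,3,4 → slot 4
Table: [902, 484, 506, 869, 11, ∅, ∅, ∅, ∅, ∅, ∅]
Lookup 11: h=0, probe 0,1,2,3,4 → found at 4.

5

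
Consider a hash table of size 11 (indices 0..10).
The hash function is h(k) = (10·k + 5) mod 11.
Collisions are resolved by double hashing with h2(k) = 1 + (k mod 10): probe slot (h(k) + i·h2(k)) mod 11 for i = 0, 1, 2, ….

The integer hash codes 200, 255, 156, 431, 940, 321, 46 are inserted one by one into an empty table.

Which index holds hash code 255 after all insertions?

9

200 hashes to 3; slot 3 is free → place at 3.
255 hashes to 3, h2=6; 3 taken → place at 9.
156 hashes to 3, h2=7; 3 taken → place at 10.
431 hashes to 3, h2=2; 3 taken → place at 5.
940 hashes to 0; slot 0 is free → place at 0.
321 hashes to 3, h2=2; 3,5 taken → place at 7.
46 hashes to 3, h2=7; 3,10 taken → place at 6.
Table: [940, _, _, 200, _, 431, 46, 321, _, 255, 156]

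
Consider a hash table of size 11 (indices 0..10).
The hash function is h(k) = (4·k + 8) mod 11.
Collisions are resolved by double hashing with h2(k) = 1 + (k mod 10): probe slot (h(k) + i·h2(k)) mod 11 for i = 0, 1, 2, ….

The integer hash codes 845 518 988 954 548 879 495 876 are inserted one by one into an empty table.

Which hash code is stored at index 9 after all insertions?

Insert 845: h=0, slot 0 empty → index 0.
Insert 518: h=1, slot 1 empty → index 1.
Insert 988: h=0, h2=9, slot 0 occupied → index 9.
Insert 954: h=7, slot 7 empty → index 7.
Insert 548: h=0, h2=9, slots 0,9,7 occupied → index 5.
Insert 879: h=4, slot 4 empty → index 4.
Insert 495: h=8, slot 8 empty → index 8.
Insert 876: h=3, slot 3 empty → index 3.
Table: [845, 518, -, 876, 879, 548, -, 954, 495, 988, -]

988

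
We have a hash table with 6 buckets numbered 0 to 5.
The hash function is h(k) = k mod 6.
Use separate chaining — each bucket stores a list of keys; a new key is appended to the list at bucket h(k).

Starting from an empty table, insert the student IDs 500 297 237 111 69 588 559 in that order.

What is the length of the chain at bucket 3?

4

500 → bucket 2
297 → bucket 3
237 → bucket 3 (collision)
111 → bucket 3 (collision)
69 → bucket 3 (collision)
588 → bucket 0
559 → bucket 1
Final buckets:
0: 588
1: 559
2: 500
3: 297 -> 237 -> 111 -> 69
4: ∅
5: ∅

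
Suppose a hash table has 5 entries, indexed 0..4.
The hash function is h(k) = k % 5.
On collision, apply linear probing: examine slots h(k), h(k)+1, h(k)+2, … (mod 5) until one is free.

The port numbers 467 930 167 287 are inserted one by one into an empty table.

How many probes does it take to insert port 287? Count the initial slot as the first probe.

467 hashes to 2; slot 2 is free => place at 2.
930 hashes to 0; slot 0 is free => place at 0.
167 hashes to 2; 2 taken => place at 3.
287 hashes to 2; 2,3 taken => place at 4.
Table: [930, —, 467, 167, 287]

3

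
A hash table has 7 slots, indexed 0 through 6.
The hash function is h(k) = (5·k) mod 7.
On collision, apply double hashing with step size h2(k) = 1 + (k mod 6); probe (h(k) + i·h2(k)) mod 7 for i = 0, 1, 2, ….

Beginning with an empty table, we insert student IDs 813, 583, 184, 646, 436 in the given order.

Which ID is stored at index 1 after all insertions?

184

813: h=5 -> slot 5
583: h=3 -> slot 3
184: h=3, h2=5, probe 3,1 -> slot 1
646: h=3, h2=5, probe 3,1,6 -> slot 6
436: h=3, h2=5, probe 3,1,6,4 -> slot 4
Table: [_, 184, _, 583, 436, 813, 646]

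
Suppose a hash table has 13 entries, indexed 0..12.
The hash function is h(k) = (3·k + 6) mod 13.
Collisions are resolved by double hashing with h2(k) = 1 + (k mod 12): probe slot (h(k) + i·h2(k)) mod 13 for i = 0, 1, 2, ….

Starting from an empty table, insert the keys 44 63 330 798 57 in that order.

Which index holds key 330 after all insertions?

2

Insert 44: h=8, slot 8 empty => index 8.
Insert 63: h=0, slot 0 empty => index 0.
Insert 330: h=8, h2=7, slot 8 occupied => index 2.
Insert 798: h=8, h2=7, slots 8,2 occupied => index 9.
Insert 57: h=8, h2=10, slot 8 occupied => index 5.
Table: [63, -, 330, -, -, 57, -, -, 44, 798, -, -, -]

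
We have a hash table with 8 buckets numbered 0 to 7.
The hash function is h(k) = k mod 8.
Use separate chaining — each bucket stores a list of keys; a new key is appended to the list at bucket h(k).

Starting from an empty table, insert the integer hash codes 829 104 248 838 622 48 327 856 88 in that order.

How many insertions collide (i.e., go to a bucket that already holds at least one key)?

5

Insert 829: h=5, bucket 5 empty → new chain.
Insert 104: h=0, bucket 0 empty → new chain.
Insert 248: h=0, bucket 0 nonempty → append to chain.
Insert 838: h=6, bucket 6 empty → new chain.
Insert 622: h=6, bucket 6 nonempty → append to chain.
Insert 48: h=0, bucket 0 nonempty → append to chain.
Insert 327: h=7, bucket 7 empty → new chain.
Insert 856: h=0, bucket 0 nonempty → append to chain.
Insert 88: h=0, bucket 0 nonempty → append to chain.
Final buckets:
0: 104 -> 248 -> 48 -> 856 -> 88
1: —
2: —
3: —
4: —
5: 829
6: 838 -> 622
7: 327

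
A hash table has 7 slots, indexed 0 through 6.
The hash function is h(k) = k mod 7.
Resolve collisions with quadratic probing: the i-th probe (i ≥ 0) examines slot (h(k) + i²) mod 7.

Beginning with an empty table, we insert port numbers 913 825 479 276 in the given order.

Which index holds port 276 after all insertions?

0

913: h=3 => slot 3
825: h=6 => slot 6
479: h=3, probe 3,4 => slot 4
276: h=3, probe 3,4,0 => slot 0
Table: [276, _, _, 913, 479, _, 825]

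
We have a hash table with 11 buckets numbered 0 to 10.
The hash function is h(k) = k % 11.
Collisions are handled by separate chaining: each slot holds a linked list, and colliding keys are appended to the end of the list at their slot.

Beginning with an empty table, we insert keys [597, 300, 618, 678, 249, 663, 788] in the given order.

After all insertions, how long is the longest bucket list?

3

Insert 597: h=3, bucket 3 empty -> new chain.
Insert 300: h=3, bucket 3 nonempty -> append to chain.
Insert 618: h=2, bucket 2 empty -> new chain.
Insert 678: h=7, bucket 7 empty -> new chain.
Insert 249: h=7, bucket 7 nonempty -> append to chain.
Insert 663: h=3, bucket 3 nonempty -> append to chain.
Insert 788: h=7, bucket 7 nonempty -> append to chain.
Final buckets:
0: .
1: .
2: 618
3: 597 -> 300 -> 663
4: .
5: .
6: .
7: 678 -> 249 -> 788
8: .
9: .
10: .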